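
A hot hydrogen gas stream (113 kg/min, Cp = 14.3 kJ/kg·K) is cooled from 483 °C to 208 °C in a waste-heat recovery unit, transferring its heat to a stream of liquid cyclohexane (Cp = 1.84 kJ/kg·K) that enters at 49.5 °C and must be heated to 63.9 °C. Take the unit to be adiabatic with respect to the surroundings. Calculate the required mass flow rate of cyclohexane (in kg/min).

Heat released by hot stream: Q = 113 × 14.3 × (483 − 208) = 444370 kJ/min
Energy balance on cold side (adiabatic exchanger): Q = ṁ_c·Cp_c·(T_c,out − T_c,in)
ṁ_c = 444370 / [1.84 × (63.9 − 49.5)] = 16771 kg/min

ṁ_c = 16800 kg/min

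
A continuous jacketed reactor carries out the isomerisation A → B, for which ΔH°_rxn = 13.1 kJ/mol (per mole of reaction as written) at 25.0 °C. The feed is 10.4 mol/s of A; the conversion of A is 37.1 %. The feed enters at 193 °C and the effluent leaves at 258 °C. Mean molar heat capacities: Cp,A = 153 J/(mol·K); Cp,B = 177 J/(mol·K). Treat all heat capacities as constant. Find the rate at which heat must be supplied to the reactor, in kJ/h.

Q_in = 632000 kJ/h

Extent of reaction ξ = 0.371 × 10.4 = 3.8584 mol/s
Reaction term: ξ·ΔH°_rxn = 3.8584 × 13.1 = 50.545 kJ/s
Sensible, feed 193→25 °C: -267.32 kJ/s
Outlet flows (mol/s): A 6.5416, B 3.8584
Sensible, products 25→258 °C: 392.33 kJ/s
Q = ΔH = 175.55 kJ/s = 175.55 kW
Heat supplied = 631980 kJ/h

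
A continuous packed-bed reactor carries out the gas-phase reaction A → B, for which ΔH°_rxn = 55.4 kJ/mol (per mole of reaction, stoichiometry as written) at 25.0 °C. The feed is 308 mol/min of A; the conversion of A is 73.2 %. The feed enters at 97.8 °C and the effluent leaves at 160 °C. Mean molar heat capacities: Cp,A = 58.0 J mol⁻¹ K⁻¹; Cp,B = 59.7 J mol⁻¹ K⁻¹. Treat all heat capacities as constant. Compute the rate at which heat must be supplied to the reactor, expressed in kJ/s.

Extent of reaction ξ = 0.732 × 308 = 225.46 mol/min
Reaction term: ξ·ΔH°_rxn = 225.46 × 55.4 = 12490 kJ/min
Sensible, feed 97.8→25 °C: -1300.5 kJ/min
Outlet flows (mol/min): A 82.544, B 225.46
Sensible, products 25→160 °C: 2463.4 kJ/min
Q = ΔH = 13653 kJ/min = 227.55 kW
Heat supplied = 227.55 kJ/s

Q_in = 228 kJ/s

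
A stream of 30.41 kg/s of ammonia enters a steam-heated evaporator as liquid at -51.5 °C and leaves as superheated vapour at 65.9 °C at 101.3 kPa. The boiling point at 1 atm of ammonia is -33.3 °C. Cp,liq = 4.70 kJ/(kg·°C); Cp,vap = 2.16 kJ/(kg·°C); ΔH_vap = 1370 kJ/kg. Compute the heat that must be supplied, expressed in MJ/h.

Q = 183000 MJ/h

liquid -51.5→-33.3 °C: 85.54 kJ/kg
vaporisation at -33.3 °C: 1370 kJ/kg
vapour -33.3→65.9 °C: 214.27 kJ/kg
Δh = 85.54 + 1370 + 214.27 = 1669.8 kJ/kg
Q = ṁ·Δh = 30.41 kg/s × 1669.8 kJ/kg = 50779 kJ/s
|Q| = 50779 kW = 182800 MJ/h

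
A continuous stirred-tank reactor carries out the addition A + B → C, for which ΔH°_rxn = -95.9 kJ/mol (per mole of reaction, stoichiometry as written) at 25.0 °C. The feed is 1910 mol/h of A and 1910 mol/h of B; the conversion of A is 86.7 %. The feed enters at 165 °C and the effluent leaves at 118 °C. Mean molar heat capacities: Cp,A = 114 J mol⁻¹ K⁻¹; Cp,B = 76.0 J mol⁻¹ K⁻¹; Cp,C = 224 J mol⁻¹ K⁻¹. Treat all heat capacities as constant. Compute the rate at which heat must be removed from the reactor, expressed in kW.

Q_out = 47.4 kW

Extent of reaction ξ = 0.867 × 1910 = 1656 mol/h
Reaction term: ξ·ΔH°_rxn = 1656 × -95.9 = -158810 kJ/h
Sensible, feed 165→25 °C: -50806 kJ/h
Outlet flows (mol/h): A 254.03, B 254.03, C 1656
Sensible, products 25→118 °C: 38986 kJ/h
Q = ΔH = -170630 kJ/h = -47.397 kW
Heat removed = 47.397 kW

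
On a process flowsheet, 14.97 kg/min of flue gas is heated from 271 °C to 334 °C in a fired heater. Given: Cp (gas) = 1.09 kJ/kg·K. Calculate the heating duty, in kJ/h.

Q = ṁ·Cp·ΔT = 14.97 × 1.09 × (334 − 271) = 1028 kJ/min
Converting: 1028 / 60 s = 17.133 kW
Heating duty = 61679 kJ/h

Q = 61700 kJ/h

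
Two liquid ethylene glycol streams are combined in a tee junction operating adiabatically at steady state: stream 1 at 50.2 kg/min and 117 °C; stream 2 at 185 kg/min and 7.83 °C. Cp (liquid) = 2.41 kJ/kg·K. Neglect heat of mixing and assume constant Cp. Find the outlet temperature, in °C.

T_out = 31.1 °C

Energy balance with Q = 0: Σ ṁᵢCp,ᵢ(T_out − Tᵢ) = 0
Σ ṁᵢCp,ᵢTᵢ = 50.2×2.41×117 + 185×2.41×7.83 = 17646
Σ ṁᵢCp,ᵢ = 50.2×2.41 + 185×2.41 = 566.83
T_out = 17646 / 566.83 = 31.131 °C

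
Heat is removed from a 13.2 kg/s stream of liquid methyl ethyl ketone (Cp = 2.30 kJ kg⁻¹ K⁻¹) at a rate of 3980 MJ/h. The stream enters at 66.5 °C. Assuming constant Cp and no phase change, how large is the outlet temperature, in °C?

T_out = 30.1 °C

Q = 3980 MJ/h = 1105.6 kJ/s
ΔT = Q/(ṁ·Cp) = 1105.6/(13.2×2.30) = 36.415 K
T_out = 66.5 − 36.415 = 30.085 °C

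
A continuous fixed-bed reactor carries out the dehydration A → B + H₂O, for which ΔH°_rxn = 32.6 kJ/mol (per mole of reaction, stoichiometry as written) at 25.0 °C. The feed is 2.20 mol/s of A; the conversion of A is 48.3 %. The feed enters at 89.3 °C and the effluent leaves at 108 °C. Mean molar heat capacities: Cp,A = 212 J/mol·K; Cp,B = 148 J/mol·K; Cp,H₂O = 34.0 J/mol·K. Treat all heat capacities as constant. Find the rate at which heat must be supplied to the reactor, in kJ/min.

Extent of reaction ξ = 0.483 × 2.20 = 1.0626 mol/s
Reaction term: ξ·ΔH°_rxn = 1.0626 × 32.6 = 34.641 kJ/s
Sensible, feed 89.3→25 °C: -29.99 kJ/s
Outlet flows (mol/s): A 1.1374, B 1.0626, H₂O 1.0626
Sensible, products 25→108 °C: 36.065 kJ/s
Q = ΔH = 40.717 kJ/s = 40.717 kW
Heat supplied = 2443 kJ/min

Q_in = 2440 kJ/min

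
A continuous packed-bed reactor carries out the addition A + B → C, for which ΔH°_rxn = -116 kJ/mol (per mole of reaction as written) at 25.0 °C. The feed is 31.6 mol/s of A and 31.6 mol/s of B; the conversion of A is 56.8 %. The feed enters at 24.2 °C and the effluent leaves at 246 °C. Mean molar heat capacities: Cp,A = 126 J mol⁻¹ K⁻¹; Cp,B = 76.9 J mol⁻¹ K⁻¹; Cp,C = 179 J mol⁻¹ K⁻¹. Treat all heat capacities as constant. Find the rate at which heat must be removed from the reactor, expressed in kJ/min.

Q_out = 45300 kJ/min

Extent of reaction ξ = 0.568 × 31.6 = 17.949 mol/s
Reaction term: ξ·ΔH°_rxn = 17.949 × -116 = -2082.1 kJ/s
Sensible, feed 24.2→25 °C: 5.1293 kJ/s
Outlet flows (mol/s): A 13.651, B 13.651, C 17.949
Sensible, products 25→246 °C: 1322.2 kJ/s
Q = ΔH = -754.76 kJ/s = -754.76 kW
Heat removed = 45286 kJ/min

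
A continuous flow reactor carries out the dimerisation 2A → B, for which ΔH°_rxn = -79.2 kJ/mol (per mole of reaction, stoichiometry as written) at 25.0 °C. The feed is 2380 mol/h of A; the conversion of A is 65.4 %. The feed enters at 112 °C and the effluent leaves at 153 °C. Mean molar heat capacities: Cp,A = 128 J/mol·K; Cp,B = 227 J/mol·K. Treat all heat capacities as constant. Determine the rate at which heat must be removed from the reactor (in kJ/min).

Extent of reaction ξ = 0.654 × 2380 / 2 = 778.26 mol/h
Reaction term: ξ·ΔH°_rxn = 778.26 × -79.2 = -61638 kJ/h
Sensible, feed 112→25 °C: -26504 kJ/h
Outlet flows (mol/h): A 823.48, B 778.26
Sensible, products 25→153 °C: 36105 kJ/h
Q = ΔH = -52037 kJ/h = -14.455 kW
Heat removed = 867.28 kJ/min

Q_out = 867 kJ/min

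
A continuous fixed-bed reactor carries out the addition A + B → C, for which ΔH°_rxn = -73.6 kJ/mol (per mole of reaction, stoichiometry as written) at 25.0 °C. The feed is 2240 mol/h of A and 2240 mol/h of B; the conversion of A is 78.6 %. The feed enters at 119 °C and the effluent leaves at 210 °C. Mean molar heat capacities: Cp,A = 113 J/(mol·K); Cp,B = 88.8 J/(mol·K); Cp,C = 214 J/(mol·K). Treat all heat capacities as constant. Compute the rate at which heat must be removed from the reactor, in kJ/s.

Q_out = 23.5 kJ/s

Extent of reaction ξ = 0.786 × 2240 = 1760.6 mol/h
Reaction term: ξ·ΔH°_rxn = 1760.6 × -73.6 = -129580 kJ/h
Sensible, feed 119→25 °C: -42491 kJ/h
Outlet flows (mol/h): A 479.36, B 479.36, C 1760.6
Sensible, products 25→210 °C: 87600 kJ/h
Q = ΔH = -84474 kJ/h = -23.465 kW
Heat removed = 23.465 kJ/s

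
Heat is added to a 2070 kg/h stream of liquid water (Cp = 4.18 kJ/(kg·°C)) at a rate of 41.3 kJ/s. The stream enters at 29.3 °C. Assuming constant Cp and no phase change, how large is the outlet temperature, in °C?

T_out = 46.5 °C

Q = 41.3 kJ/s = 148680 kJ/h
ΔT = Q/(ṁ·Cp) = 148680/(2070×4.18) = 17.183 K
T_out = 29.3 + 17.183 = 46.483 °C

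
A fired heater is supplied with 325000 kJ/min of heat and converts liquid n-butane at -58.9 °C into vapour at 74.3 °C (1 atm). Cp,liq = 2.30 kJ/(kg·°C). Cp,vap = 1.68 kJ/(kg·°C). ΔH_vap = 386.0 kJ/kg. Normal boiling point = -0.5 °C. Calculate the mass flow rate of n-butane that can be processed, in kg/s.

ṁ = 8.39 kg/s

Δh = 2.30×(-0.5−-58.9) + 386.0 + 1.68×(74.3−-0.5) = 645.98 kJ/kg
Q = 325000 kJ/min = 5416.7 kJ/s = 5416.7 kJ/s
ṁ = Q/Δh = 5416.7 / 645.98 = 8.3851 kg/s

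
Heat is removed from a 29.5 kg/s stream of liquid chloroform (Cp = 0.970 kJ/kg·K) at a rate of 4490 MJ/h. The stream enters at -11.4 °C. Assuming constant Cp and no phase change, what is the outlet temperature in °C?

Q = 4490 MJ/h = 1247.2 kJ/s
ΔT = Q/(ṁ·Cp) = 1247.2/(29.5×0.970) = 43.586 K
T_out = -11.4 − 43.586 = -54.986 °C

T_out = -55.0 °C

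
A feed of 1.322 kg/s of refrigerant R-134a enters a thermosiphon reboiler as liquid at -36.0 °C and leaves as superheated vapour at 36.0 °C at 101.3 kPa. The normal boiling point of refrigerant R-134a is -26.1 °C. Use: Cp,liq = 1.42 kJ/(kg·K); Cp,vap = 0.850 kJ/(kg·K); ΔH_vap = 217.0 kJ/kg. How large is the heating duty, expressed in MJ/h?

liquid -36.0→-26.1 °C: 14.058 kJ/kg
vaporisation at -26.1 °C: 217 kJ/kg
vapour -26.1→36.0 °C: 52.785 kJ/kg
Δh = 14.058 + 217 + 52.785 = 283.84 kJ/kg
Q = ṁ·Δh = 1.322 kg/s × 283.84 kJ/kg = 375.24 kJ/s
|Q| = 375.24 kW = 1350.9 MJ/h

Q = 1350 MJ/h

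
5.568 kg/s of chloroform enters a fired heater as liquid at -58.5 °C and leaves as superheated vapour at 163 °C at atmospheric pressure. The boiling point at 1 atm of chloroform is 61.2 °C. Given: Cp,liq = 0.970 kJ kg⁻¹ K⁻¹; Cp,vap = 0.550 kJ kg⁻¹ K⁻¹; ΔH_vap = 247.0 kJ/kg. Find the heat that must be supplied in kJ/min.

liquid -58.5→61.2 °C: 116.11 kJ/kg
vaporisation at 61.2 °C: 247 kJ/kg
vapour 61.2→163 °C: 55.99 kJ/kg
Δh = 116.11 + 247 + 55.99 = 419.1 kJ/kg
Q = ṁ·Δh = 5.568 kg/s × 419.1 kJ/kg = 2333.5 kJ/s
|Q| = 2333.5 kW = 140010 kJ/min

Q = 140000 kJ/min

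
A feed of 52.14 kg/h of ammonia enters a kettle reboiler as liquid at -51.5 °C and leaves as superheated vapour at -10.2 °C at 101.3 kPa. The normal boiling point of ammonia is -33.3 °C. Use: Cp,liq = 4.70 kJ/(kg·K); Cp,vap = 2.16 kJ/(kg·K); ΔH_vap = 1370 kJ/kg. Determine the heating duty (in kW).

Q = 21.8 kW

liquid -51.5→-33.3 °C: 85.54 kJ/kg
vaporisation at -33.3 °C: 1370 kJ/kg
vapour -33.3→-10.2 °C: 49.896 kJ/kg
Δh = 85.54 + 1370 + 49.896 = 1505.4 kJ/kg
Q = ṁ·Δh = 52.14 kg/h × 1505.4 kJ/kg = 78493 kJ/h
|Q| = 21.804 kW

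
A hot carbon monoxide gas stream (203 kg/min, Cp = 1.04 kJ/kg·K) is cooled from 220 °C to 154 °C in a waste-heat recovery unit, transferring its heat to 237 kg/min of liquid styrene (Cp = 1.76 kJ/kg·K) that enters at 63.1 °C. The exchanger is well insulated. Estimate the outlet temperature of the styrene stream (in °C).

T_c,out = 96.5 °C

Heat released by hot stream: Q = 203 × 1.04 × (220 − 154) = 13934 kJ/min
Energy balance on cold side (adiabatic exchanger): Q = ṁ_c·Cp_c·(T_c,out − T_c,in)
T_c,out = 63.1 + 13934/(237 × 1.76) = 96.505 °C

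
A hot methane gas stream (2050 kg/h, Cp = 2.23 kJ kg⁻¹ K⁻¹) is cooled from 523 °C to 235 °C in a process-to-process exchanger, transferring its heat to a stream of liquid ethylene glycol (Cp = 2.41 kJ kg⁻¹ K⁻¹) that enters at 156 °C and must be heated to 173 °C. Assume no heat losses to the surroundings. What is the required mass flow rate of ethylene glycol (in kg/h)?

Heat released by hot stream: Q = 2050 × 2.23 × (523 − 235) = 1.3166e+06 kJ/h
Energy balance on cold side (adiabatic exchanger): Q = ṁ_c·Cp_c·(T_c,out − T_c,in)
ṁ_c = 1.3166e+06 / [2.41 × (173 − 156)] = 32136 kg/h

ṁ_c = 32100 kg/h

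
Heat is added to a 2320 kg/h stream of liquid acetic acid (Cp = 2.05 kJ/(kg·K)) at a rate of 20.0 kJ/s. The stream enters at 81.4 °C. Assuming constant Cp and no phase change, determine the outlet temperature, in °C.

Q = 20.0 kJ/s = 72000 kJ/h
ΔT = Q/(ṁ·Cp) = 72000/(2320×2.05) = 15.139 K
T_out = 81.4 + 15.139 = 96.539 °C

T_out = 96.5 °C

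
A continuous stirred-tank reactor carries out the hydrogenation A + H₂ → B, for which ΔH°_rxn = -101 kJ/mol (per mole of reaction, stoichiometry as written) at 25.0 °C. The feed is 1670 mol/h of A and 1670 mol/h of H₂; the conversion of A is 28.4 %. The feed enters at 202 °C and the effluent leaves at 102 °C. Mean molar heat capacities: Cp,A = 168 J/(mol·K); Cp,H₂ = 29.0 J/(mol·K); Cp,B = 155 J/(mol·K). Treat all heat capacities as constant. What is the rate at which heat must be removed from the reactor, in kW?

Q_out = 22.9 kW

Extent of reaction ξ = 0.284 × 1670 = 474.28 mol/h
Reaction term: ξ·ΔH°_rxn = 474.28 × -101 = -47902 kJ/h
Sensible, feed 202→25 °C: -58231 kJ/h
Outlet flows (mol/h): A 1195.7, H₂ 1195.7, B 474.28
Sensible, products 25→102 °C: 23798 kJ/h
Q = ΔH = -82335 kJ/h = -22.871 kW
Heat removed = 22.871 kW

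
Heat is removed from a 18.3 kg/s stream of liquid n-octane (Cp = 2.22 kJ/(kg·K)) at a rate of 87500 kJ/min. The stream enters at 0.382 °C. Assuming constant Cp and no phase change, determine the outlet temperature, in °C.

T_out = -35.5 °C

Q = 87500 kJ/min = 1458.3 kJ/s
ΔT = Q/(ṁ·Cp) = 1458.3/(18.3×2.22) = 35.897 K
T_out = 0.382 − 35.897 = -35.515 °C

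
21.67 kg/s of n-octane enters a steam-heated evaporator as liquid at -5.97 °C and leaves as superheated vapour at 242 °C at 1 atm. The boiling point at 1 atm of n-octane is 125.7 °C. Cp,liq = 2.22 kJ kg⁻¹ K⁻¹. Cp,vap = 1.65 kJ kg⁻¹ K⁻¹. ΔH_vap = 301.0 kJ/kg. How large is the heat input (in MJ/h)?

Q = 61300 MJ/h

liquid -5.97→125.7 °C: 292.31 kJ/kg
vaporisation at 125.7 °C: 301 kJ/kg
vapour 125.7→242 °C: 191.89 kJ/kg
Δh = 292.31 + 301 + 191.89 = 785.2 kJ/kg
Q = ṁ·Δh = 21.67 kg/s × 785.2 kJ/kg = 17015 kJ/s
|Q| = 17015 kW = 61255 MJ/h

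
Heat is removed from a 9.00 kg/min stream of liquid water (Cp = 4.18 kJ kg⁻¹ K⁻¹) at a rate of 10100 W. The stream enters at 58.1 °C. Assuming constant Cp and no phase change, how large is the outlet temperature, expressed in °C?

T_out = 42.0 °C

Q = 10100 W = 606 kJ/min
ΔT = Q/(ṁ·Cp) = 606/(9.00×4.18) = 16.108 K
T_out = 58.1 − 16.108 = 41.992 °C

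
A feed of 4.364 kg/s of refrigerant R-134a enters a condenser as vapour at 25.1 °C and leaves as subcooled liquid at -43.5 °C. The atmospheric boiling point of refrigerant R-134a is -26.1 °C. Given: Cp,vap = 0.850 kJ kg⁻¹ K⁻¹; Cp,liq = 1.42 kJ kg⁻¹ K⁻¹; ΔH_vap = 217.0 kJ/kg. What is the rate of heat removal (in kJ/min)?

Q_c = 74700 kJ/min

vapour 25.1→-26.1 °C: -43.52 kJ/kg
condensation at -26.1 °C: -217 kJ/kg
liquid -26.1→-43.5 °C: -24.708 kJ/kg
Δh = -43.52 + -217 + -24.708 = -285.23 kJ/kg
Q = ṁ·Δh = 4.364 kg/s × -285.23 kJ/kg = -1244.7 kJ/s
|Q| = 1244.7 kW = 74684 kJ/min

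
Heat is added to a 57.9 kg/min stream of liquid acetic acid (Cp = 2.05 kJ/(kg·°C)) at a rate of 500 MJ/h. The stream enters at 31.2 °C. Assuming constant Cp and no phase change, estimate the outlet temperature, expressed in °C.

T_out = 101 °C

Q = 500 MJ/h = 8333.3 kJ/min
ΔT = Q/(ṁ·Cp) = 8333.3/(57.9×2.05) = 70.208 K
T_out = 31.2 + 70.208 = 101.41 °C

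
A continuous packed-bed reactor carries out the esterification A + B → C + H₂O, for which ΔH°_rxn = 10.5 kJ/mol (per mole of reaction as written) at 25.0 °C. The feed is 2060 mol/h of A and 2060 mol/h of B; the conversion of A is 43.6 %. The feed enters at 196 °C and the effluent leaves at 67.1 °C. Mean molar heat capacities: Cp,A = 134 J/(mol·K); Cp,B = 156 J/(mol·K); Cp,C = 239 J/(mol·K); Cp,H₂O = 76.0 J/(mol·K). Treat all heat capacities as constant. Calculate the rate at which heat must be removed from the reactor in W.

Extent of reaction ξ = 0.436 × 2060 = 898.16 mol/h
Reaction term: ξ·ΔH°_rxn = 898.16 × 10.5 = 9430.7 kJ/h
Sensible, feed 196→25 °C: -102160 kJ/h
Outlet flows (mol/h): A 1161.8, B 1161.8, C 898.16, H₂O 898.16
Sensible, products 25→67.1 °C: 26096 kJ/h
Q = ΔH = -66629 kJ/h = -18.508 kW
Heat removed = 18508 W

Q_out = 18500 W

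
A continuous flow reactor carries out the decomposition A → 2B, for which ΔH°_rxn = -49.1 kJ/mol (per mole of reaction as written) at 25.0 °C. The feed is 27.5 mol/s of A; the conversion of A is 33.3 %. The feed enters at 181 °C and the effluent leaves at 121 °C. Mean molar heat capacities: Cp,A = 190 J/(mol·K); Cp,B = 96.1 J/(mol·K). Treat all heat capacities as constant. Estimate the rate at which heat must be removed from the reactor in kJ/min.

Q_out = 45700 kJ/min

Extent of reaction ξ = 0.333 × 27.5 = 9.1575 mol/s
Reaction term: ξ·ΔH°_rxn = 9.1575 × -49.1 = -449.63 kJ/s
Sensible, feed 181→25 °C: -815.1 kJ/s
Outlet flows (mol/s): A 18.343, B 18.315
Sensible, products 25→121 °C: 503.53 kJ/s
Q = ΔH = -761.2 kJ/s = -761.2 kW
Heat removed = 45672 kJ/min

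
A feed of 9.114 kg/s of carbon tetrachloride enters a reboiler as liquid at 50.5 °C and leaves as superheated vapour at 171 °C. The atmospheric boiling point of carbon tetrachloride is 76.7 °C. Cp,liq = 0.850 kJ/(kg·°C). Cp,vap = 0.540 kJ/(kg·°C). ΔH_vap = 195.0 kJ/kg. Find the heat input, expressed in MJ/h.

liquid 50.5→76.7 °C: 22.27 kJ/kg
vaporisation at 76.7 °C: 195 kJ/kg
vapour 76.7→171 °C: 50.922 kJ/kg
Δh = 22.27 + 195 + 50.922 = 268.19 kJ/kg
Q = ṁ·Δh = 9.114 kg/s × 268.19 kJ/kg = 2444.3 kJ/s
|Q| = 2444.3 kW = 8799.5 MJ/h

Q = 8800 MJ/h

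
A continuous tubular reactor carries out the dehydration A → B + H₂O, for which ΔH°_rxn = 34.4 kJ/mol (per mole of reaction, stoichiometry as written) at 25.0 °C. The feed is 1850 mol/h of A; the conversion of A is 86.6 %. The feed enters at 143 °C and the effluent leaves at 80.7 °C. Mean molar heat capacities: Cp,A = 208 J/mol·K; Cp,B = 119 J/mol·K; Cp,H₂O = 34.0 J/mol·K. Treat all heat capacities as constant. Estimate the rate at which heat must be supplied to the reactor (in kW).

Q_in = 7.29 kW

Extent of reaction ξ = 0.866 × 1850 = 1602.1 mol/h
Reaction term: ξ·ΔH°_rxn = 1602.1 × 34.4 = 55112 kJ/h
Sensible, feed 143→25 °C: -45406 kJ/h
Outlet flows (mol/h): A 247.9, B 1602.1, H₂O 1602.1
Sensible, products 25→80.7 °C: 16525 kJ/h
Q = ΔH = 26231 kJ/h = 7.2864 kW
Heat supplied = 7.2864 kW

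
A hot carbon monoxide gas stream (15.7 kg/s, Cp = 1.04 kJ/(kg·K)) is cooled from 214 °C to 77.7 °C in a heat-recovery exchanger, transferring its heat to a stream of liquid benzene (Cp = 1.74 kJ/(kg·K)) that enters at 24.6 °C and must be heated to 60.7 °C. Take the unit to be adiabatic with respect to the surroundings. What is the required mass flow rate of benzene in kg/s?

ṁ_c = 35.4 kg/s

Heat released by hot stream: Q = 15.7 × 1.04 × (214 − 77.7) = 2225.5 kJ/s
Energy balance on cold side (adiabatic exchanger): Q = ṁ_c·Cp_c·(T_c,out − T_c,in)
ṁ_c = 2225.5 / [1.74 × (60.7 − 24.6)] = 35.43 kg/s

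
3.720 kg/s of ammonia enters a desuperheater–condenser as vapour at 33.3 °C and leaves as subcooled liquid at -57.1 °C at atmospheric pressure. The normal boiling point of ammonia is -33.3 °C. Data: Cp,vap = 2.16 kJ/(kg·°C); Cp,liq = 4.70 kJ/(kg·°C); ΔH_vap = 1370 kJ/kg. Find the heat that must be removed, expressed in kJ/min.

Q_c = 363000 kJ/min

vapour 33.3→-33.3 °C: -143.86 kJ/kg
condensation at -33.3 °C: -1370 kJ/kg
liquid -33.3→-57.1 °C: -111.86 kJ/kg
Δh = -143.86 + -1370 + -111.86 = -1625.7 kJ/kg
Q = ṁ·Δh = 3.720 kg/s × -1625.7 kJ/kg = -6047.7 kJ/s
|Q| = 6047.7 kW = 362860 kJ/min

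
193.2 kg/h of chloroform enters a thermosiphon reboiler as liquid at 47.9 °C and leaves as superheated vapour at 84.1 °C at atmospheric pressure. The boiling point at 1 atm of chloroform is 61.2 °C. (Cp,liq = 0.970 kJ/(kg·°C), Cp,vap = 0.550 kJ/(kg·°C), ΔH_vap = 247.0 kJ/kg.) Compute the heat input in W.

liquid 47.9→61.2 °C: 12.901 kJ/kg
vaporisation at 61.2 °C: 247 kJ/kg
vapour 61.2→84.1 °C: 12.595 kJ/kg
Δh = 12.901 + 247 + 12.595 = 272.5 kJ/kg
Q = ṁ·Δh = 193.2 kg/h × 272.5 kJ/kg = 52646 kJ/h
|Q| = 14.624 kW = 14624 W

Q = 14600 W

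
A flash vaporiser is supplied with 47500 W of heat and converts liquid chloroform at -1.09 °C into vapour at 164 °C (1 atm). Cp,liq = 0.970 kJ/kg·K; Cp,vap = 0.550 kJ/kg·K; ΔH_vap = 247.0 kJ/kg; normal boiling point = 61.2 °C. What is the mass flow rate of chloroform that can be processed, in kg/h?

Δh = 0.970×(61.2−-1.09) + 247.0 + 0.550×(164−61.2) = 363.96 kJ/kg
Q = 47500 W = 47.5 kJ/s = 171000 kJ/h
ṁ = Q/Δh = 171000 / 363.96 = 469.83 kg/h

ṁ = 470 kg/h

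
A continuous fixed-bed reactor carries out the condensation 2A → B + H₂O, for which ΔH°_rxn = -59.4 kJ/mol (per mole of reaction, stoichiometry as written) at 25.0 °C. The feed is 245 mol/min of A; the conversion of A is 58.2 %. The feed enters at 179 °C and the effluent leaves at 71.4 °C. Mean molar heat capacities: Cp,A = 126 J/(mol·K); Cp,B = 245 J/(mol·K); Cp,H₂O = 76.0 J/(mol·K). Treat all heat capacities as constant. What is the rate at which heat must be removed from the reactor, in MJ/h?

Extent of reaction ξ = 0.582 × 245 / 2 = 71.295 mol/min
Reaction term: ξ·ΔH°_rxn = 71.295 × -59.4 = -4234.9 kJ/min
Sensible, feed 179→25 °C: -4754 kJ/min
Outlet flows (mol/min): A 102.41, B 71.295, H₂O 71.295
Sensible, products 25→71.4 °C: 1660.6 kJ/min
Q = ΔH = -7328.3 kJ/min = -122.14 kW
Heat removed = 439.7 MJ/h

Q_out = 440 MJ/h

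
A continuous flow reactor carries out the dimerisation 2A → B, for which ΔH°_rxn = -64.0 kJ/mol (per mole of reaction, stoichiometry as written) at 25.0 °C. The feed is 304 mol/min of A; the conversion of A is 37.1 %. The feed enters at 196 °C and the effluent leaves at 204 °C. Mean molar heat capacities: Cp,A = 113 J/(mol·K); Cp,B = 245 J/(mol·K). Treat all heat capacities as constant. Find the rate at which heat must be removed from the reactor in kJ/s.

Q_out = 52.4 kJ/s

Extent of reaction ξ = 0.371 × 304 / 2 = 56.392 mol/min
Reaction term: ξ·ΔH°_rxn = 56.392 × -64.0 = -3609.1 kJ/min
Sensible, feed 196→25 °C: -5874.2 kJ/min
Outlet flows (mol/min): A 191.22, B 56.392
Sensible, products 25→204 °C: 6340.8 kJ/min
Q = ΔH = -3142.5 kJ/min = -52.375 kW
Heat removed = 52.375 kJ/s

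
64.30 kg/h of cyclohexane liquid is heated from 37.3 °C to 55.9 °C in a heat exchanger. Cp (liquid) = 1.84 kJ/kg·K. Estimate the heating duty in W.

Q = 611 W

Q = ṁ·Cp·ΔT = 64.30 × 1.84 × (55.9 − 37.3) = 2200.6 kJ/h
Converting: 2200.6 / 3600 s = 0.61128 kW
Heating duty = 611.28 W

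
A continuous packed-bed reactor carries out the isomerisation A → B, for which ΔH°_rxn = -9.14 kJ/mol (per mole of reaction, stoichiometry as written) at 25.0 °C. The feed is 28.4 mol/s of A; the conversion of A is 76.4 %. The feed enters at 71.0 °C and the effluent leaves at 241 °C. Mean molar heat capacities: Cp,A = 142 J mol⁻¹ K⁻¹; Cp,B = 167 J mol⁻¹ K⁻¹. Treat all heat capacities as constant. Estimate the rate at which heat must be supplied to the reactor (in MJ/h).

Q_in = 2180 MJ/h

Extent of reaction ξ = 0.764 × 28.4 = 21.698 mol/s
Reaction term: ξ·ΔH°_rxn = 21.698 × -9.14 = -198.32 kJ/s
Sensible, feed 71.0→25 °C: -185.51 kJ/s
Outlet flows (mol/s): A 6.7024, B 21.698
Sensible, products 25→241 °C: 988.25 kJ/s
Q = ΔH = 604.43 kJ/s = 604.43 kW
Heat supplied = 2175.9 MJ/h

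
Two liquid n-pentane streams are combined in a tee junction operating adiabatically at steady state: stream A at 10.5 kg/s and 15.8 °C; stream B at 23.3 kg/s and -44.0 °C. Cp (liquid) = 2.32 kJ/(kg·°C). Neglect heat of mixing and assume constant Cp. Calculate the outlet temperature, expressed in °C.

Energy balance with Q = 0: Σ ṁᵢCp,ᵢ(T_out − Tᵢ) = 0
T_out = Σ ṁᵢCp,ᵢTᵢ / Σ ṁᵢCp,ᵢ
      = -1993.6 / 78.416 = -25.423 °C

T_out = -25.4 °C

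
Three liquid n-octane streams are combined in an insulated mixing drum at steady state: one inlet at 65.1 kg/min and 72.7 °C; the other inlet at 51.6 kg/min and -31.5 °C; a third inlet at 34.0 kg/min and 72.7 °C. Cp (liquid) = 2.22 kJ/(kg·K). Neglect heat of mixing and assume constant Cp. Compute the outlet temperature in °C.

T_out = 37.0 °C

Adiabatic, steady state ⇒ Σ ṁᵢCp,ᵢ(T_out − Tᵢ) = 0
Σ ṁᵢCp,ᵢTᵢ = 65.1×2.22×72.7 + 51.6×2.22×-31.5 + 34.0×2.22×72.7 = 12386
Σ ṁᵢCp,ᵢ = 65.1×2.22 + 51.6×2.22 + 34.0×2.22 = 334.55
T_out = 12386 / 334.55 = 37.022 °C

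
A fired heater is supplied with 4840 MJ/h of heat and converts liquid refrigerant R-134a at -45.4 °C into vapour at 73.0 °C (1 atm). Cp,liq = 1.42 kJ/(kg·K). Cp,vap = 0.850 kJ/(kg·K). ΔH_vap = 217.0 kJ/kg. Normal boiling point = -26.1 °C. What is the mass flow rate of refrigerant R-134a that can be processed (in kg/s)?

Δh = 1.42×(-26.1−-45.4) + 217.0 + 0.850×(73.0−-26.1) = 328.64 kJ/kg
Q = 4840 MJ/h = 1344.4 kJ/s = 1344.4 kJ/s
ṁ = Q/Δh = 1344.4 / 328.64 = 4.0909 kg/s

ṁ = 4.09 kg/s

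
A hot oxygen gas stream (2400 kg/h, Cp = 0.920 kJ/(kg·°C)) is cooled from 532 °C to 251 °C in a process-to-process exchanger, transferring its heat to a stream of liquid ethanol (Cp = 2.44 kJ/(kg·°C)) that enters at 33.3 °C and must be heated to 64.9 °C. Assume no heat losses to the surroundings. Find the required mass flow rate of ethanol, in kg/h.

Heat released by hot stream: Q = 2400 × 0.920 × (532 − 251) = 620450 kJ/h
Energy balance on cold side (adiabatic exchanger): Q = ṁ_c·Cp_c·(T_c,out − T_c,in)
ṁ_c = 620450 / [2.44 × (64.9 − 33.3)] = 8046.9 kg/h

ṁ_c = 8050 kg/h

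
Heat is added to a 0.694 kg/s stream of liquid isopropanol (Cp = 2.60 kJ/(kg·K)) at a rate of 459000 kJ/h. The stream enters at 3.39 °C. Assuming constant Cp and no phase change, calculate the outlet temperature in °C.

Q = 459000 kJ/h = 127.5 kJ/s
ΔT = Q/(ṁ·Cp) = 127.5/(0.694×2.60) = 70.661 K
T_out = 3.39 + 70.661 = 74.051 °C

T_out = 74.1 °C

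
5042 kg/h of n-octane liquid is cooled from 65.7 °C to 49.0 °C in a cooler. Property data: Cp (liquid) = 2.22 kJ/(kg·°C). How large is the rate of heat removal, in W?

Q = ṁ·Cp·ΔT = 5042 × 2.22 × (49.0 − 65.7) = -186930 kJ/h
Converting: 186930 / 3600 s = 51.924 kW
Cooling duty = 51924 W

Q_c = 51900 W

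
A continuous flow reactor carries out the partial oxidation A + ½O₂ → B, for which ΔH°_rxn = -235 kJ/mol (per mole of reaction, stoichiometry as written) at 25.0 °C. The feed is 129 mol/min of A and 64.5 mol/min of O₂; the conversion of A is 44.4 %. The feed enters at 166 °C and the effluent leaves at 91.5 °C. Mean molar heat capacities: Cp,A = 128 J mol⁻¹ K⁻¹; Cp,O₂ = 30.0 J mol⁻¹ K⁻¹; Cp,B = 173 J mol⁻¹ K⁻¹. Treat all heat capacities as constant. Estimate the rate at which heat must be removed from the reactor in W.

Q_out = 245000 W

Extent of reaction ξ = 0.444 × 129 = 57.276 mol/min
Reaction term: ξ·ΔH°_rxn = 57.276 × -235 = -13460 kJ/min
Sensible, feed 166→25 °C: -2601 kJ/min
Outlet flows (mol/min): A 71.724, O₂ 35.862, B 57.276
Sensible, products 25→91.5 °C: 1341 kJ/min
Q = ΔH = -14720 kJ/min = -245.33 kW
Heat removed = 245330 W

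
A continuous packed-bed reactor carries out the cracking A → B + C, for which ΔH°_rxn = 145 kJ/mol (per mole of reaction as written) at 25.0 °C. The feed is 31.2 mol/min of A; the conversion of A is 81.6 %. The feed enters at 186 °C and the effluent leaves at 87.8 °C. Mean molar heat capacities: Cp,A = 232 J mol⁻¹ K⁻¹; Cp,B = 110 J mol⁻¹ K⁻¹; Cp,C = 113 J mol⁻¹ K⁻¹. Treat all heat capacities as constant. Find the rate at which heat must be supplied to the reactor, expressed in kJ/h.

Q_in = 178000 kJ/h

Extent of reaction ξ = 0.816 × 31.2 = 25.459 mol/min
Reaction term: ξ·ΔH°_rxn = 25.459 × 145 = 3691.6 kJ/min
Sensible, feed 186→25 °C: -1165.4 kJ/min
Outlet flows (mol/min): A 5.7408, B 25.459, C 25.459
Sensible, products 25→87.8 °C: 440.18 kJ/min
Q = ΔH = 2966.4 kJ/min = 49.44 kW
Heat supplied = 177980 kJ/h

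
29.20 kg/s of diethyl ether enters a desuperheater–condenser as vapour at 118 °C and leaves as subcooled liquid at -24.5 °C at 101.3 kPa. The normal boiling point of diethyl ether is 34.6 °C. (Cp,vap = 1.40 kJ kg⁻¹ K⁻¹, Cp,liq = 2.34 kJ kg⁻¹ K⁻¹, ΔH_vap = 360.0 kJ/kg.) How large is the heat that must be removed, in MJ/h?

Q_c = 64700 MJ/h

vapour 118→34.6 °C: -116.76 kJ/kg
condensation at 34.6 °C: -360 kJ/kg
liquid 34.6→-24.5 °C: -138.29 kJ/kg
Δh = -116.76 + -360 + -138.29 = -615.05 kJ/kg
Q = ṁ·Δh = 29.20 kg/s × -615.05 kJ/kg = -17960 kJ/s
|Q| = 17960 kW = 64654 MJ/h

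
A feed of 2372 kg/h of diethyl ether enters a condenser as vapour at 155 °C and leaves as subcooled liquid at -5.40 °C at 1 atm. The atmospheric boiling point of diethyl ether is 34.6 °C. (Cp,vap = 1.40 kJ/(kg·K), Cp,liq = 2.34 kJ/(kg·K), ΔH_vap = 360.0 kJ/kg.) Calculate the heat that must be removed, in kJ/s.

vapour 155→34.6 °C: -168.56 kJ/kg
condensation at 34.6 °C: -360 kJ/kg
liquid 34.6→-5.40 °C: -93.6 kJ/kg
Δh = -168.56 + -360 + -93.6 = -622.16 kJ/kg
Q = ṁ·Δh = 2372 kg/h × -622.16 kJ/kg = -1.4758e+06 kJ/h
|Q| = 409.93 kW

Q_c = 410 kJ/s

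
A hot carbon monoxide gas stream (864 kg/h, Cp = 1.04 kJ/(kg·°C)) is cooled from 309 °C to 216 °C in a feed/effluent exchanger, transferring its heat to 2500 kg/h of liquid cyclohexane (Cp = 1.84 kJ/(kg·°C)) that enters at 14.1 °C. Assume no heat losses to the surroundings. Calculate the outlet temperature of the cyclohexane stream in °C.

Heat released by hot stream: Q = 864 × 1.04 × (309 − 216) = 83566 kJ/h
Energy balance on cold side (adiabatic exchanger): Q = ṁ_c·Cp_c·(T_c,out − T_c,in)
T_c,out = 14.1 + 83566/(2500 × 1.84) = 32.267 °C

T_c,out = 32.3 °C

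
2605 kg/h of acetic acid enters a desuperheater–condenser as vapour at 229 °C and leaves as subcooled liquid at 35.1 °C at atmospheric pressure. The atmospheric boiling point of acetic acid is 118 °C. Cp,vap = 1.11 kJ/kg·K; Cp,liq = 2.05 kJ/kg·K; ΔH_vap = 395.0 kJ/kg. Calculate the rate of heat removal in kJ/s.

Q_c = 498 kJ/s

vapour 229→118 °C: -123.21 kJ/kg
condensation at 118 °C: -395 kJ/kg
liquid 118→35.1 °C: -169.94 kJ/kg
Δh = -123.21 + -395 + -169.94 = -688.15 kJ/kg
Q = ṁ·Δh = 2605 kg/h × -688.15 kJ/kg = -1.7926e+06 kJ/h
|Q| = 497.96 kW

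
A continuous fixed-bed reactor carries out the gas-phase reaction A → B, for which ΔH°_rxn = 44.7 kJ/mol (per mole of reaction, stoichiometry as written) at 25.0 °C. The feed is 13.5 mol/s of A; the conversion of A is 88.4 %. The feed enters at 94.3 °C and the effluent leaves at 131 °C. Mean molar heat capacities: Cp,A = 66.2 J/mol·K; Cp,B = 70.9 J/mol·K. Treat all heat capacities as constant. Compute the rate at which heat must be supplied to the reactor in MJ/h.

Extent of reaction ξ = 0.884 × 13.5 = 11.934 mol/s
Reaction term: ξ·ΔH°_rxn = 11.934 × 44.7 = 533.45 kJ/s
Sensible, feed 94.3→25 °C: -61.933 kJ/s
Outlet flows (mol/s): A 1.566, B 11.934
Sensible, products 25→131 °C: 100.68 kJ/s
Q = ΔH = 572.19 kJ/s = 572.19 kW
Heat supplied = 2059.9 MJ/h

Q_in = 2060 MJ/h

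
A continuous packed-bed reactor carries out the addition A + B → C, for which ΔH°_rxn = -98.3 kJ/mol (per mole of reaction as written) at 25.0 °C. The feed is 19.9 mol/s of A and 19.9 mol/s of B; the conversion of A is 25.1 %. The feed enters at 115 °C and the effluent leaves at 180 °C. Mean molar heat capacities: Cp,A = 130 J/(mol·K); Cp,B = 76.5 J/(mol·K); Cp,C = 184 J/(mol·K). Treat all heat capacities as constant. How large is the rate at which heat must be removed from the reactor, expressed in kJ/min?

Q_out = 14500 kJ/min

Extent of reaction ξ = 0.251 × 19.9 = 4.9949 mol/s
Reaction term: ξ·ΔH°_rxn = 4.9949 × -98.3 = -491 kJ/s
Sensible, feed 115→25 °C: -369.84 kJ/s
Outlet flows (mol/s): A 14.905, B 14.905, C 4.9949
Sensible, products 25→180 °C: 619.53 kJ/s
Q = ΔH = -241.31 kJ/s = -241.31 kW
Heat removed = 14479 kJ/min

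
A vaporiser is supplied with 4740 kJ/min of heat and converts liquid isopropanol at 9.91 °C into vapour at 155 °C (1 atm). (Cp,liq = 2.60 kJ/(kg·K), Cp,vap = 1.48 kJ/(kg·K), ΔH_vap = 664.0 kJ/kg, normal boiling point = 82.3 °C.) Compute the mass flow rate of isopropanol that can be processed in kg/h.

ṁ = 296 kg/h

Δh = 2.60×(82.3−9.91) + 664.0 + 1.48×(155−82.3) = 959.81 kJ/kg
Q = 4740 kJ/min = 79 kJ/s = 284400 kJ/h
ṁ = Q/Δh = 284400 / 959.81 = 296.31 kg/h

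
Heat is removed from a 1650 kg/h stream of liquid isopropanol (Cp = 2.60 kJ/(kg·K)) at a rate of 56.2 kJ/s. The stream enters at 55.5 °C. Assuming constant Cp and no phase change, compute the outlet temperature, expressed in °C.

T_out = 8.34 °C

Q = 56.2 kJ/s = 202320 kJ/h
ΔT = Q/(ṁ·Cp) = 202320/(1650×2.60) = 47.161 K
T_out = 55.5 − 47.161 = 8.3392 °C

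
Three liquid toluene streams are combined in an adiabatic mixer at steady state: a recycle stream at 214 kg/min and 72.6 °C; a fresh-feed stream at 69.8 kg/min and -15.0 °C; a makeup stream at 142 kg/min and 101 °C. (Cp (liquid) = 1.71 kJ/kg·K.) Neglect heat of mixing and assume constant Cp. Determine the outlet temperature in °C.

T_out = 67.7 °C

No heat crosses the boundary, so H_out = H_in.
T_out = Σ ṁᵢCp,ᵢTᵢ / Σ ṁᵢCp,ᵢ
      = 49302 / 728.12 = 67.711 °C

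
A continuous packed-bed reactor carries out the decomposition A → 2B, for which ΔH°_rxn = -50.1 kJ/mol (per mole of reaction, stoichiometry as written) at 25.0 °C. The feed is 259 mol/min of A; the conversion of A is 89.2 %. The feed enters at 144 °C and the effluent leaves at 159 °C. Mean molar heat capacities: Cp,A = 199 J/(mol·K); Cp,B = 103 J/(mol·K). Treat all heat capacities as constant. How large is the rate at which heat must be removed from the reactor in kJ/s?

Q_out = 176 kJ/s

Extent of reaction ξ = 0.892 × 259 = 231.03 mol/min
Reaction term: ξ·ΔH°_rxn = 231.03 × -50.1 = -11575 kJ/min
Sensible, feed 144→25 °C: -6133.4 kJ/min
Outlet flows (mol/min): A 27.972, B 462.06
Sensible, products 25→159 °C: 7123.2 kJ/min
Q = ΔH = -10585 kJ/min = -176.41 kW
Heat removed = 176.41 kJ/s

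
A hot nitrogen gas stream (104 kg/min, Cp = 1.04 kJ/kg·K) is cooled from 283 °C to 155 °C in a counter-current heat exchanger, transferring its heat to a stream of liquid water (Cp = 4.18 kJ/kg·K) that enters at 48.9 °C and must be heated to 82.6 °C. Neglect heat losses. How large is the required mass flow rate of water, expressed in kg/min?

ṁ_c = 98.3 kg/min

Heat released by hot stream: Q = 104 × 1.04 × (283 − 155) = 13844 kJ/min
Energy balance on cold side (adiabatic exchanger): Q = ṁ_c·Cp_c·(T_c,out − T_c,in)
ṁ_c = 13844 / [4.18 × (82.6 − 48.9)] = 98.281 kg/min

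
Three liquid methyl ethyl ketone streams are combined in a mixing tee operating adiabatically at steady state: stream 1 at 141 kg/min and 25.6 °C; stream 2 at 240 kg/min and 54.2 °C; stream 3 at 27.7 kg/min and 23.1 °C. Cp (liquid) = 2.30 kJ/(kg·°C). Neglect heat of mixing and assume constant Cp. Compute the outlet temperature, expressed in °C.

T_out = 42.2 °C

No heat crosses the boundary, so H_out = H_in.
Σ ṁᵢCp,ᵢTᵢ = 141×2.30×25.6 + 240×2.30×54.2 + 27.7×2.30×23.1 = 39692
Σ ṁᵢCp,ᵢ = 141×2.30 + 240×2.30 + 27.7×2.30 = 940.01
T_out = 39692 / 940.01 = 42.225 °C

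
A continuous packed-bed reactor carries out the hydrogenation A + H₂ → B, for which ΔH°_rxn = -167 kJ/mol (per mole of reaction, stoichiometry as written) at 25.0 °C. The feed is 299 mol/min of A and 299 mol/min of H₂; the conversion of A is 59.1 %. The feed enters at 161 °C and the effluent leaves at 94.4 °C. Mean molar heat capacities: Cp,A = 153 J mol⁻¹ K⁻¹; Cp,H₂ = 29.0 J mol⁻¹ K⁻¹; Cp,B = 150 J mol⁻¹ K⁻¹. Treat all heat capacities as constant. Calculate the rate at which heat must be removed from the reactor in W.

Q_out = 559000 W

Extent of reaction ξ = 0.591 × 299 = 176.71 mol/min
Reaction term: ξ·ΔH°_rxn = 176.71 × -167 = -29510 kJ/min
Sensible, feed 161→25 °C: -7400.8 kJ/min
Outlet flows (mol/min): A 122.29, H₂ 122.29, B 176.71
Sensible, products 25→94.4 °C: 3384.2 kJ/min
Q = ΔH = -33527 kJ/min = -558.78 kW
Heat removed = 558780 W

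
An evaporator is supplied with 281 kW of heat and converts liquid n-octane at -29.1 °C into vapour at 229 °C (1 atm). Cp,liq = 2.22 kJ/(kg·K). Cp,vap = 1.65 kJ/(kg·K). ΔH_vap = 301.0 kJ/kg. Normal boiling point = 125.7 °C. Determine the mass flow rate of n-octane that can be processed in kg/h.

ṁ = 1240 kg/h

Δh = 2.22×(125.7−-29.1) + 301.0 + 1.65×(229−125.7) = 815.1 kJ/kg
Q = 281 kW = 281 kJ/s = 1.0116e+06 kJ/h
ṁ = Q/Δh = 1.0116e+06 / 815.1 = 1241.1 kg/h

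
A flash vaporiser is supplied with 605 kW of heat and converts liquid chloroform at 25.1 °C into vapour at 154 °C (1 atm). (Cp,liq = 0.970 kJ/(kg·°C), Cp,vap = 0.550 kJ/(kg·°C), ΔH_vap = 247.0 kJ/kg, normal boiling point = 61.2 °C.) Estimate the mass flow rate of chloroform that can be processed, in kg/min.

ṁ = 109 kg/min

Δh = 0.970×(61.2−25.1) + 247.0 + 0.550×(154−61.2) = 333.06 kJ/kg
Q = 605 kW = 605 kJ/s = 36300 kJ/min
ṁ = Q/Δh = 36300 / 333.06 = 108.99 kg/min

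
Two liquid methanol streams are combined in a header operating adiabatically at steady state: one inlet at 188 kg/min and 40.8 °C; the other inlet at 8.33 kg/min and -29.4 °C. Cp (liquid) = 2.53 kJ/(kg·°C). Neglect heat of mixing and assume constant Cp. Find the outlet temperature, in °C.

Energy balance with Q = 0: Σ ṁᵢCp,ᵢ(T_out − Tᵢ) = 0
Σ ṁᵢCp,ᵢTᵢ = 188×2.53×40.8 + 8.33×2.53×-29.4 = 18787
Σ ṁᵢCp,ᵢ = 188×2.53 + 8.33×2.53 = 496.71
T_out = 18787 / 496.71 = 37.822 °C

T_out = 37.8 °C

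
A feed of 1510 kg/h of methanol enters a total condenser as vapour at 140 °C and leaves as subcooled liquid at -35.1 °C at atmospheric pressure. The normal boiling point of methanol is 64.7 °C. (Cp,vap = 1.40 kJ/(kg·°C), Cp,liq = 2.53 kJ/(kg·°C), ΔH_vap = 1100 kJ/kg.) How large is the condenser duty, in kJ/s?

vapour 140→64.7 °C: -105.42 kJ/kg
condensation at 64.7 °C: -1100 kJ/kg
liquid 64.7→-35.1 °C: -252.49 kJ/kg
Δh = -105.42 + -1100 + -252.49 = -1457.9 kJ/kg
Q = ṁ·Δh = 1510 kg/h × -1457.9 kJ/kg = -2.2015e+06 kJ/h
|Q| = 611.51 kW

Q_c = 612 kJ/s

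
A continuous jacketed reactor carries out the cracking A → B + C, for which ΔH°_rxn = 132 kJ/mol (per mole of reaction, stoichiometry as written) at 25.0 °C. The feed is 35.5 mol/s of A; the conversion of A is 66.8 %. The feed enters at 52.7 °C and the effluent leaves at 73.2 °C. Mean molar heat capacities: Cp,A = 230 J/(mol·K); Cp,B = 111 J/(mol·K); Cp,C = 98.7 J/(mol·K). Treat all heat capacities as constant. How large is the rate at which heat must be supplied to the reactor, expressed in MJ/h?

Extent of reaction ξ = 0.668 × 35.5 = 23.714 mol/s
Reaction term: ξ·ΔH°_rxn = 23.714 × 132 = 3130.2 kJ/s
Sensible, feed 52.7→25 °C: -226.17 kJ/s
Outlet flows (mol/s): A 11.786, B 23.714, C 23.714
Sensible, products 25→73.2 °C: 370.35 kJ/s
Q = ΔH = 3274.4 kJ/s = 3274.4 kW
Heat supplied = 11788 MJ/h

Q_in = 11800 MJ/h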